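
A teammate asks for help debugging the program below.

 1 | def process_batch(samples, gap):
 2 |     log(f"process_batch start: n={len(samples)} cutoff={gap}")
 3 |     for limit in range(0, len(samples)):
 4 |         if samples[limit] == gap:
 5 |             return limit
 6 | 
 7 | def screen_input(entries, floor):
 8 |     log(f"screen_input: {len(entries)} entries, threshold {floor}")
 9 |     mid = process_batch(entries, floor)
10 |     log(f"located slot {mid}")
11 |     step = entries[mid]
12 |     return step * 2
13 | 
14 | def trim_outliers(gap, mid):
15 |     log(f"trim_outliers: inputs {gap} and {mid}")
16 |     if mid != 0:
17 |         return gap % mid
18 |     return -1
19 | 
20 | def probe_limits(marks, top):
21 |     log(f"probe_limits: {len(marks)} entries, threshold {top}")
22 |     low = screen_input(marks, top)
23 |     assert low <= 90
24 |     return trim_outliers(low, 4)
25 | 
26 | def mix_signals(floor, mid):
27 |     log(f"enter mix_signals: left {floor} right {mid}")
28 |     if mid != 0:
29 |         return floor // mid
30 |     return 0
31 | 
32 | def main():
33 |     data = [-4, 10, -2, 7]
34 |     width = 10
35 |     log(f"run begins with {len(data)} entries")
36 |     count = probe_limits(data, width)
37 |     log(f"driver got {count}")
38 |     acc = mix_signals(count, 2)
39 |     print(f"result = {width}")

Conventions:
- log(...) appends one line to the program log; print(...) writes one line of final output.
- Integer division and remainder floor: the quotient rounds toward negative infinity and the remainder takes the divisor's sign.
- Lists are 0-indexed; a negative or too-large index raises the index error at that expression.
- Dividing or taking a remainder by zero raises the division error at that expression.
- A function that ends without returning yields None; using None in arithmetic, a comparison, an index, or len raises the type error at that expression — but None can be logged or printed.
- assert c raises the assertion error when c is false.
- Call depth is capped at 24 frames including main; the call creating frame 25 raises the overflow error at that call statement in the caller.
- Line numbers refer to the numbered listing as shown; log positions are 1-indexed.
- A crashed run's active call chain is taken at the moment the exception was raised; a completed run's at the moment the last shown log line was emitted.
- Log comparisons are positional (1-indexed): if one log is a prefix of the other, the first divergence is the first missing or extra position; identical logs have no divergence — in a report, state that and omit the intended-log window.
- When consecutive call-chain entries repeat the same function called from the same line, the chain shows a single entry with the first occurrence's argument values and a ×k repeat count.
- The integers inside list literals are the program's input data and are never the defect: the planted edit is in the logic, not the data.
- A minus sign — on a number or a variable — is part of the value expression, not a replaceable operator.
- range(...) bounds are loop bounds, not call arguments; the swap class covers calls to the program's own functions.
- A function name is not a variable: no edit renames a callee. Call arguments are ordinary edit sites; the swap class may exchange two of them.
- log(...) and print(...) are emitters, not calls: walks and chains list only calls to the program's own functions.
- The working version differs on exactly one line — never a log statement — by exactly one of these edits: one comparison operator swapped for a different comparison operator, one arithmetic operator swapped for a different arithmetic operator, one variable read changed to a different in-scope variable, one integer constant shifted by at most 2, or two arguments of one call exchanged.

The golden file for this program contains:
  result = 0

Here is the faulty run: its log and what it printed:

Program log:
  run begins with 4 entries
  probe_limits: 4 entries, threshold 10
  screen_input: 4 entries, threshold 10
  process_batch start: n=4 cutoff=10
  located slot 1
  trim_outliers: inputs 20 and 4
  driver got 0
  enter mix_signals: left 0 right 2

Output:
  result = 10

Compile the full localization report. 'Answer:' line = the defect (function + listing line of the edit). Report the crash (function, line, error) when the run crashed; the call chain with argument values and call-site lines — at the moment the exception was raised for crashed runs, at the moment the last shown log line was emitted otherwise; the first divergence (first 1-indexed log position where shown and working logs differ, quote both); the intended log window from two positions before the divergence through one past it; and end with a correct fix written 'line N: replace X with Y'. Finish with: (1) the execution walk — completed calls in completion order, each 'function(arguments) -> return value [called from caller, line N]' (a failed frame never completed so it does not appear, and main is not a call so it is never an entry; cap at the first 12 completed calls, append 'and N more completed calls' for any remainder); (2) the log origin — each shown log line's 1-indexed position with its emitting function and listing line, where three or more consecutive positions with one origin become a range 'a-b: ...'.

Answer: the defect is in main at line 39.
Key observation: The logs agree in full; only the final output differs.
Call chain: main -> mix_signals(0, 2) (called at line 38).
First divergence: none (the log streams are identical).
Execution walk:
  process_batch([-4, 10, -2, 7], 10) -> 1  [called from screen_input, line 9]
  screen_input([-4, 10, -2, 7], 10) -> 20  [called from probe_limits, line 22]
  trim_outliers(20, 4) -> 0  [called from probe_limits, line 24]
  probe_limits([-4, 10, -2, 7], 10) -> 0  [called from main, line 36]
  mix_signals(0, 2) -> 0  [called from main, line 38]
Log origins:
  1 — main, line 35
  2 — probe_limits, line 21
  3 — screen_input, line 8
  4 — process_batch, line 2
  5 — screen_input, line 10
  6 — trim_outliers, line 15
  7 — main, line 37
  8 — mix_signals, line 27
A correct fix: line 39: replace `width` with `acc`.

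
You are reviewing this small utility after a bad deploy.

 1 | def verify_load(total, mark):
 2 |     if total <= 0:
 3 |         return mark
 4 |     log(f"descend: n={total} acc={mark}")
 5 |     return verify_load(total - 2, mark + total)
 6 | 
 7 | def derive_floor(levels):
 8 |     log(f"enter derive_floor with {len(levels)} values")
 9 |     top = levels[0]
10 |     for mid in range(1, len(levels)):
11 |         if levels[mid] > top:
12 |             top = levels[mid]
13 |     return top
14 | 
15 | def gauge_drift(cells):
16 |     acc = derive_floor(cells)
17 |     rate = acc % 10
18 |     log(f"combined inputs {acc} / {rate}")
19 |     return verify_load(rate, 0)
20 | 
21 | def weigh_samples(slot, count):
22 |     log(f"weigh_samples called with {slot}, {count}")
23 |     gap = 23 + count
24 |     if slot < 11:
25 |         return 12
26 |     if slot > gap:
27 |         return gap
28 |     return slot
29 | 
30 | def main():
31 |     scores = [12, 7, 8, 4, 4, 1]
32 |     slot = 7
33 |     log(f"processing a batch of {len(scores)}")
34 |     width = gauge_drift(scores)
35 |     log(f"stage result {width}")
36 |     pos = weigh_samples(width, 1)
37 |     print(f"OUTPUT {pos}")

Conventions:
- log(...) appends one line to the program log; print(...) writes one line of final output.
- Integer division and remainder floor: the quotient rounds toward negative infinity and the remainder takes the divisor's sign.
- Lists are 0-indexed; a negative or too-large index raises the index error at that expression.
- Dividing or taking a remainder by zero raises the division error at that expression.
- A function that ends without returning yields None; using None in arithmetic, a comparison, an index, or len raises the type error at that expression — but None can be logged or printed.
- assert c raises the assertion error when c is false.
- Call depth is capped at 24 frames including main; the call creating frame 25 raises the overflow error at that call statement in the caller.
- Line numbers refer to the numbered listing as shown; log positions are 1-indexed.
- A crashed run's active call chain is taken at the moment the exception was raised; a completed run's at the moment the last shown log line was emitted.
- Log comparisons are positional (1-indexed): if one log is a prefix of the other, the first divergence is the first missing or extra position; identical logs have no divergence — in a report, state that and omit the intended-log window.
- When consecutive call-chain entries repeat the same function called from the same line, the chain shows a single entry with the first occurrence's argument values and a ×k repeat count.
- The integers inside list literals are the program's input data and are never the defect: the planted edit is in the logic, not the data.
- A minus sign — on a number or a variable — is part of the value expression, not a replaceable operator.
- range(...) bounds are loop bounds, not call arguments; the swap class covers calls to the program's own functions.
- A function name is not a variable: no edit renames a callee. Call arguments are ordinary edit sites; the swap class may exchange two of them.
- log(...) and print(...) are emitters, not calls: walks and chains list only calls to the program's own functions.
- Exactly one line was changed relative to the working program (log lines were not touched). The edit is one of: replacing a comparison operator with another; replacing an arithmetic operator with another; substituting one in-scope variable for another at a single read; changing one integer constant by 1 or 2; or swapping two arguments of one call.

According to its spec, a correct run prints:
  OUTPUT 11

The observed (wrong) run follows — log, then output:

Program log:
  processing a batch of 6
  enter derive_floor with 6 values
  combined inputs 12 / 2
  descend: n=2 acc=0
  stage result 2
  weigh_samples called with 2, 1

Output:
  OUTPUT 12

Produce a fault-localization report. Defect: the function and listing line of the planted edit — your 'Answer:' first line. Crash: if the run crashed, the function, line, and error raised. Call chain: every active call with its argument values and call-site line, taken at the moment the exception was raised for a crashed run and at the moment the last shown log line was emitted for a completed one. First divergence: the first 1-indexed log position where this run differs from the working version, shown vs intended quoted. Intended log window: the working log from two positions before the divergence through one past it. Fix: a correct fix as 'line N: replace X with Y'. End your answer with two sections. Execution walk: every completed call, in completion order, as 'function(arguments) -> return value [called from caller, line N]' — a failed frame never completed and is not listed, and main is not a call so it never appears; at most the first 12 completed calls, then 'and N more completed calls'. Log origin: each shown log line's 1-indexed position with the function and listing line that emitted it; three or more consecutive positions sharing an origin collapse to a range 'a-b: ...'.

Answer: the defect is in weigh_samples at line 25.
Key fact: The logs agree in full; only the final output differs.
Call chain: main -> weigh_samples(2, 1) (called at line 36).
First divergence: there is none — every log position agrees.
Execution walk:
  derive_floor([12, 7, 8, 4, 4, 1]) -> 12  [called from gauge_drift, line 16]
  verify_load(0, 2) -> 2  [called from verify_load, line 5]
  verify_load(2, 0) -> 2  [called from gauge_drift, line 19]
  gauge_drift([12, 7, 8, 4, 4, 1]) -> 2  [called from main, line 34]
  weigh_samples(2, 1) -> 12  [called from main, line 36]
Origin of each log line:
  1: logged in main at line 33
  2: logged in derive_floor at line 8
  3: logged in gauge_drift at line 18
  4: logged in verify_load at line 4
  5: logged in main at line 35
  6: logged in weigh_samples at line 22
A correct fix: line 25: replace `12` with `11`.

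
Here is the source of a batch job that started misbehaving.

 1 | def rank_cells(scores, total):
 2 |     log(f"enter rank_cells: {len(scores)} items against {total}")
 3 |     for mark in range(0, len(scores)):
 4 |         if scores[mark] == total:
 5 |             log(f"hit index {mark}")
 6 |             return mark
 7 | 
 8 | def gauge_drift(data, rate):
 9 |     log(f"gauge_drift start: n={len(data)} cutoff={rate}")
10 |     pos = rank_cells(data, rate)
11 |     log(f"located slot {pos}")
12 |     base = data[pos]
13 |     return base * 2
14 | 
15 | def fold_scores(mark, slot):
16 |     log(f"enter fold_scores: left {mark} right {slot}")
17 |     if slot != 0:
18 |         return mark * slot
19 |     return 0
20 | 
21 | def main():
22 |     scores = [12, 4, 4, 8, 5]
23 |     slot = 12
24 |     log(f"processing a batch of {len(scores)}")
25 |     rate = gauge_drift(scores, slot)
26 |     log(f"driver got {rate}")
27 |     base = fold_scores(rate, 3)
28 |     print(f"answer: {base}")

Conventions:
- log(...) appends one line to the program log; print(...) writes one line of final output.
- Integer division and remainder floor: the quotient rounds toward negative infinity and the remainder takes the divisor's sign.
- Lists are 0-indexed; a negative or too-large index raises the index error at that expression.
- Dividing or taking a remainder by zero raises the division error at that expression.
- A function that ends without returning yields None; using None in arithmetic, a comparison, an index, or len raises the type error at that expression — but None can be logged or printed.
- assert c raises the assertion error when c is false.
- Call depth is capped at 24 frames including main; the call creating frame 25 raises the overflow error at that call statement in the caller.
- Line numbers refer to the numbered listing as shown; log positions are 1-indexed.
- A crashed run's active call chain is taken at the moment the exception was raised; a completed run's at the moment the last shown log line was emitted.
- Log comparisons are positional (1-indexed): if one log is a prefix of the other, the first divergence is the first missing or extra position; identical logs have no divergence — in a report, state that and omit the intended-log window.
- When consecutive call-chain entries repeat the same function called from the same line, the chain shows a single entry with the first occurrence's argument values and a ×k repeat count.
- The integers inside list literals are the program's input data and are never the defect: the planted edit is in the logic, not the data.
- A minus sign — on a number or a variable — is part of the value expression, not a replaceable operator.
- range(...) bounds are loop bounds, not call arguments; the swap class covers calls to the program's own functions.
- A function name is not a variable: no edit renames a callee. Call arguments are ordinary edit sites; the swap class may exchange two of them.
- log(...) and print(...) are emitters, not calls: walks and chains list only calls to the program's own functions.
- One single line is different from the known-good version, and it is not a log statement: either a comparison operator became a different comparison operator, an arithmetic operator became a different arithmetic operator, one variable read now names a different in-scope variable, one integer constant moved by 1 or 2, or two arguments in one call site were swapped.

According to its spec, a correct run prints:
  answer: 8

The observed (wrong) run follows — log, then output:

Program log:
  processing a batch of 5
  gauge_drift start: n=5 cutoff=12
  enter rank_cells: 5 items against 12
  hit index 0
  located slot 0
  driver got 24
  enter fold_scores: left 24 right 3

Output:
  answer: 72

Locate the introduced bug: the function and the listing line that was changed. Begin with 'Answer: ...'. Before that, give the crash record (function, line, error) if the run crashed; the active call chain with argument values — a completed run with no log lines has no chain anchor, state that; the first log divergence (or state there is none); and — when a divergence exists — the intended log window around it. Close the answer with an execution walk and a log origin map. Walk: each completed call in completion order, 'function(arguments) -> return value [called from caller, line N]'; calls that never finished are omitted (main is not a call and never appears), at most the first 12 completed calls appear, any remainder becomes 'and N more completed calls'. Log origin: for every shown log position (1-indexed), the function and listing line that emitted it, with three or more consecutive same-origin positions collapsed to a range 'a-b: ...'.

Answer: the defect is in fold_scores at line 18.
The tell: Every logged value matches the working version; the printed result is what differs.
Call chain: main -> fold_scores(24, 3) (called at line 27).
First divergence: none; the two logs match at every position.
Execution walk:
  rank_cells([12, 4, 4, 8, 5], 12) -> 0  [called from gauge_drift, line 10]
  gauge_drift([12, 4, 4, 8, 5], 12) -> 24  [called from main, line 25]
  fold_scores(24, 3) -> 72  [called from main, line 27]
Log origin:
  1: emitted by main (line 24)
  2: emitted by gauge_drift (line 9)
  3: emitted by rank_cells (line 2)
  4: emitted by rank_cells (line 5)
  5: emitted by gauge_drift (line 11)
  6: emitted by main (line 26)
  7: emitted by fold_scores (line 16)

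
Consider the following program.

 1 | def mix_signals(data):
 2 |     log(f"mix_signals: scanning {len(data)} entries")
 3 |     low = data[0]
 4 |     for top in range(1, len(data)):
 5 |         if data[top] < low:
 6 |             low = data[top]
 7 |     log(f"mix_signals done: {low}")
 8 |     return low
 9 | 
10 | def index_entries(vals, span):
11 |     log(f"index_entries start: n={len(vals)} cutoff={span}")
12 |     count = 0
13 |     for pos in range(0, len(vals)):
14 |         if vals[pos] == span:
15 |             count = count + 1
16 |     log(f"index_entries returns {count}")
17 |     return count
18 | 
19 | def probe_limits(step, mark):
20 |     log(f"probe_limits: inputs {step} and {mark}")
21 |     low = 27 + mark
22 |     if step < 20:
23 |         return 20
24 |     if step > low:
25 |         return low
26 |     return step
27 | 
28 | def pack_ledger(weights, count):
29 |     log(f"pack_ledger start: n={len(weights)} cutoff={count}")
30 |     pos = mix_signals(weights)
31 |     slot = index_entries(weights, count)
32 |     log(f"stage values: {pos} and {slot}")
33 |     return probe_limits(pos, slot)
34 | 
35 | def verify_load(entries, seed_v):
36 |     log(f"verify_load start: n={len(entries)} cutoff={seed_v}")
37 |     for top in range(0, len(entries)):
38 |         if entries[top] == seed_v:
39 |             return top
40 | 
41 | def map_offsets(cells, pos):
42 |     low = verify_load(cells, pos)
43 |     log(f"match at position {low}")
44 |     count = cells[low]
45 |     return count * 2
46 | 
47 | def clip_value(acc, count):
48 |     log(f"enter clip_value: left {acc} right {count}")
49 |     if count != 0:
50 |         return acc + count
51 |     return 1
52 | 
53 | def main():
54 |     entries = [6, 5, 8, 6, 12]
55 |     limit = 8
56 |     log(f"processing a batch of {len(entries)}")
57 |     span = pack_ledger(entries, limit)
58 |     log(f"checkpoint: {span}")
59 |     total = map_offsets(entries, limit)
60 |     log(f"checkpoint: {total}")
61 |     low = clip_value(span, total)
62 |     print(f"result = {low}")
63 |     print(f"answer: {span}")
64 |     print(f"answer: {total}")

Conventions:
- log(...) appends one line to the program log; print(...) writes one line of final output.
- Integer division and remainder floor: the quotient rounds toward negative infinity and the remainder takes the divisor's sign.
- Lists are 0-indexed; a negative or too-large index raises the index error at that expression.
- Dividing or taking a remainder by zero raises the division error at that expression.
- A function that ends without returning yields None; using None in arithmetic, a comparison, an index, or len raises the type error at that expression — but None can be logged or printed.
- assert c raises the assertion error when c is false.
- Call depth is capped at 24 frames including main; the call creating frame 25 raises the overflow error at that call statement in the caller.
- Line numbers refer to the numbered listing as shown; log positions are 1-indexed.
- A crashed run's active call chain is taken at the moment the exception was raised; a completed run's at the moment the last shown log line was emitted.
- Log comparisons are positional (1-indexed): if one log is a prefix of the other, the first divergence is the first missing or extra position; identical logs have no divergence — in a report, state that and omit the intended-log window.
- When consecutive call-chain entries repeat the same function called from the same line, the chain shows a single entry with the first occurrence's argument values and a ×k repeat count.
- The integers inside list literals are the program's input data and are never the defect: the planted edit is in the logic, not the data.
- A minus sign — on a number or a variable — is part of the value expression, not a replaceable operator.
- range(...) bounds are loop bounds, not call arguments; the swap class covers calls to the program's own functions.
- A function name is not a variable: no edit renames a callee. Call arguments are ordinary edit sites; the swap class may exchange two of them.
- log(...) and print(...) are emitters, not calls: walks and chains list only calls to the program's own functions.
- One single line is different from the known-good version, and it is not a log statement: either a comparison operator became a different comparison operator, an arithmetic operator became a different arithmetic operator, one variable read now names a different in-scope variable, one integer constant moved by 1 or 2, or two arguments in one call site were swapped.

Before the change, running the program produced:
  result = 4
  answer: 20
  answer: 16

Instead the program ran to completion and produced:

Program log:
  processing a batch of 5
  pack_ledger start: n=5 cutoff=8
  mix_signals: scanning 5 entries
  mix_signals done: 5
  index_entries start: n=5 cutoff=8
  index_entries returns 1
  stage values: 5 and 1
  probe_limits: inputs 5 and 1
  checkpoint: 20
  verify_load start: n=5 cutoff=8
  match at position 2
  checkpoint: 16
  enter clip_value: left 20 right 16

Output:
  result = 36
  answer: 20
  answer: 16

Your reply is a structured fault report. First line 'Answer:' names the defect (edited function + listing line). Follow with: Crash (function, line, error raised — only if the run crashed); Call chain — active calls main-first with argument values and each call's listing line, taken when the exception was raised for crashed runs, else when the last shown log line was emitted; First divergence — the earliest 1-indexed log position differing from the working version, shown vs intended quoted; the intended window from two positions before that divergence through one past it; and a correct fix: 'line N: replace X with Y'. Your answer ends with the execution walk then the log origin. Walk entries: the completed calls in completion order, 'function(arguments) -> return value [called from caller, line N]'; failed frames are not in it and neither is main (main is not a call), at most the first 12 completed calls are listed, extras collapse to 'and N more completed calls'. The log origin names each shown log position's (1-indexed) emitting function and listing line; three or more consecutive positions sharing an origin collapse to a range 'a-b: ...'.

Answer: the defect is in clip_value at line 50.
Core observation: The logs agree in full; only the final output differs.
Call chain: main -> clip_value(20, 16) (called at line 61).
First divergence: none; the two logs match at every position.
Execution walk:
  mix_signals([6, 5, 8, 6, 12]) -> 5  [called from pack_ledger, line 30]
  index_entries([6, 5, 8, 6, 12], 8) -> 1  [called from pack_ledger, line 31]
  probe_limits(5, 1) -> 20  [called from pack_ledger, line 33]
  pack_ledger([6, 5, 8, 6, 12], 8) -> 20  [called from main, line 57]
  verify_load([6, 5, 8, 6, 12], 8) -> 2  [called from map_offsets, line 42]
  map_offsets([6, 5, 8, 6, 12], 8) -> 16  [called from main, line 59]
  clip_value(20, 16) -> 36  [called from main, line 61]
Origin of each log line:
  1: from main, line 56
  2: from pack_ledger, line 29
  3: from mix_signals, line 2
  4: from mix_signals, line 7
  5: from index_entries, line 11
  6: from index_entries, line 16
  7: from pack_ledger, line 32
  8: from probe_limits, line 20
  9: from main, line 58
  10: from verify_load, line 36
  11: from map_offsets, line 43
  12: from main, line 60
  13: from clip_value, line 48
A correct fix: line 50: replace `+` with `%`.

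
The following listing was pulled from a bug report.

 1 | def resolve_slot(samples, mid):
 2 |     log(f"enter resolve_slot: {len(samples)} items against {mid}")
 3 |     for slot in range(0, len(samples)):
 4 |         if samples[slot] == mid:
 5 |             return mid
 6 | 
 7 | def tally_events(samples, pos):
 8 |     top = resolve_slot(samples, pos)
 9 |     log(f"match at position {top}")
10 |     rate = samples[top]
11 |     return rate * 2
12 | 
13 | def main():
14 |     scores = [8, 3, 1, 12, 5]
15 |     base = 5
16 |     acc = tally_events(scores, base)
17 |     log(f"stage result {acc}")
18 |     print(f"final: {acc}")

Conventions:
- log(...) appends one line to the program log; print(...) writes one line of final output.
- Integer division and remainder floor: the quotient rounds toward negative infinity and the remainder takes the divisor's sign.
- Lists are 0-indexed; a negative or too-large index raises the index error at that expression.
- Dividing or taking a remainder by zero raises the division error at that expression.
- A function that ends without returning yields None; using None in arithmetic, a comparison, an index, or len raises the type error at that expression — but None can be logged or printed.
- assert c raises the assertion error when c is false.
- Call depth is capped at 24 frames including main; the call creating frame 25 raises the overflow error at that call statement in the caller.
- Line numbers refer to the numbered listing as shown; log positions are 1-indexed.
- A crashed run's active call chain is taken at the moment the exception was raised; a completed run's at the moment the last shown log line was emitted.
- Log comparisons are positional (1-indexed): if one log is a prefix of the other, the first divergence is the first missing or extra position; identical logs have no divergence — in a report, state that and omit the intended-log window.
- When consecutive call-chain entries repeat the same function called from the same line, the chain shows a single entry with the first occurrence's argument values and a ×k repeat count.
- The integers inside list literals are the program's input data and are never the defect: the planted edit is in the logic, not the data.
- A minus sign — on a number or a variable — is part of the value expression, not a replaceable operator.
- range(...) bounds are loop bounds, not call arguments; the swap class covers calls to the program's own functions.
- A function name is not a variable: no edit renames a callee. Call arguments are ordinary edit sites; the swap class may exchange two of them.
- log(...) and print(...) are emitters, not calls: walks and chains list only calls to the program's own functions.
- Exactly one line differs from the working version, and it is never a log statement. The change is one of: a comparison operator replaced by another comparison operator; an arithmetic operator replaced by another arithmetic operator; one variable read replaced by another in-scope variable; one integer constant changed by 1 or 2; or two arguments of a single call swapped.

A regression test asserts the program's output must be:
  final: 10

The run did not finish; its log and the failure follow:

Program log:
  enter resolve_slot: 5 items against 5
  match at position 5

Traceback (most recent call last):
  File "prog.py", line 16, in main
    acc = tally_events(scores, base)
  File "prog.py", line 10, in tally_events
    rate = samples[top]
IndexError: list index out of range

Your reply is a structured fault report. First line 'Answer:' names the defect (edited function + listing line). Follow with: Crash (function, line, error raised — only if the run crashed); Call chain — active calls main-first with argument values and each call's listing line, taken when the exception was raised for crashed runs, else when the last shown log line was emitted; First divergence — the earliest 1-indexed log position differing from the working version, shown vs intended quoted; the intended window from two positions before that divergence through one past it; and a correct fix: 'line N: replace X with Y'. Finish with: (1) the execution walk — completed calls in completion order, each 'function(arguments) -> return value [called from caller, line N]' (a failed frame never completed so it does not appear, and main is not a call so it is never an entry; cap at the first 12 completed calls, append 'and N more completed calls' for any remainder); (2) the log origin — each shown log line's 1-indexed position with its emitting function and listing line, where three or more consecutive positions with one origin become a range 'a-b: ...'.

Answer: the defect is in resolve_slot at line 5.
Key fact: Log line 2 is where behavior first shows: 'match at position 5' appears instead of 'match at position 4'.
Crash: tally_events, line 10, IndexError.
Call chain: main -> tally_events([8, 3, 1, 12, 5], 5) (called at line 16).
First divergence: at position 2 the run shows 'match at position 5' where the working version logs 'match at position 4'.
Intended log window:
  1: enter resolve_slot: 5 items against 5
  2: match at position 4
  3: stage result 10
Execution walk:
  resolve_slot([8, 3, 1, 12, 5], 5) -> 5  [called from tally_events, line 8]
Origin of each log line:
  1 — resolve_slot, line 2
  2 — tally_events, line 9
A correct fix: line 5: replace `mid` with `slot`.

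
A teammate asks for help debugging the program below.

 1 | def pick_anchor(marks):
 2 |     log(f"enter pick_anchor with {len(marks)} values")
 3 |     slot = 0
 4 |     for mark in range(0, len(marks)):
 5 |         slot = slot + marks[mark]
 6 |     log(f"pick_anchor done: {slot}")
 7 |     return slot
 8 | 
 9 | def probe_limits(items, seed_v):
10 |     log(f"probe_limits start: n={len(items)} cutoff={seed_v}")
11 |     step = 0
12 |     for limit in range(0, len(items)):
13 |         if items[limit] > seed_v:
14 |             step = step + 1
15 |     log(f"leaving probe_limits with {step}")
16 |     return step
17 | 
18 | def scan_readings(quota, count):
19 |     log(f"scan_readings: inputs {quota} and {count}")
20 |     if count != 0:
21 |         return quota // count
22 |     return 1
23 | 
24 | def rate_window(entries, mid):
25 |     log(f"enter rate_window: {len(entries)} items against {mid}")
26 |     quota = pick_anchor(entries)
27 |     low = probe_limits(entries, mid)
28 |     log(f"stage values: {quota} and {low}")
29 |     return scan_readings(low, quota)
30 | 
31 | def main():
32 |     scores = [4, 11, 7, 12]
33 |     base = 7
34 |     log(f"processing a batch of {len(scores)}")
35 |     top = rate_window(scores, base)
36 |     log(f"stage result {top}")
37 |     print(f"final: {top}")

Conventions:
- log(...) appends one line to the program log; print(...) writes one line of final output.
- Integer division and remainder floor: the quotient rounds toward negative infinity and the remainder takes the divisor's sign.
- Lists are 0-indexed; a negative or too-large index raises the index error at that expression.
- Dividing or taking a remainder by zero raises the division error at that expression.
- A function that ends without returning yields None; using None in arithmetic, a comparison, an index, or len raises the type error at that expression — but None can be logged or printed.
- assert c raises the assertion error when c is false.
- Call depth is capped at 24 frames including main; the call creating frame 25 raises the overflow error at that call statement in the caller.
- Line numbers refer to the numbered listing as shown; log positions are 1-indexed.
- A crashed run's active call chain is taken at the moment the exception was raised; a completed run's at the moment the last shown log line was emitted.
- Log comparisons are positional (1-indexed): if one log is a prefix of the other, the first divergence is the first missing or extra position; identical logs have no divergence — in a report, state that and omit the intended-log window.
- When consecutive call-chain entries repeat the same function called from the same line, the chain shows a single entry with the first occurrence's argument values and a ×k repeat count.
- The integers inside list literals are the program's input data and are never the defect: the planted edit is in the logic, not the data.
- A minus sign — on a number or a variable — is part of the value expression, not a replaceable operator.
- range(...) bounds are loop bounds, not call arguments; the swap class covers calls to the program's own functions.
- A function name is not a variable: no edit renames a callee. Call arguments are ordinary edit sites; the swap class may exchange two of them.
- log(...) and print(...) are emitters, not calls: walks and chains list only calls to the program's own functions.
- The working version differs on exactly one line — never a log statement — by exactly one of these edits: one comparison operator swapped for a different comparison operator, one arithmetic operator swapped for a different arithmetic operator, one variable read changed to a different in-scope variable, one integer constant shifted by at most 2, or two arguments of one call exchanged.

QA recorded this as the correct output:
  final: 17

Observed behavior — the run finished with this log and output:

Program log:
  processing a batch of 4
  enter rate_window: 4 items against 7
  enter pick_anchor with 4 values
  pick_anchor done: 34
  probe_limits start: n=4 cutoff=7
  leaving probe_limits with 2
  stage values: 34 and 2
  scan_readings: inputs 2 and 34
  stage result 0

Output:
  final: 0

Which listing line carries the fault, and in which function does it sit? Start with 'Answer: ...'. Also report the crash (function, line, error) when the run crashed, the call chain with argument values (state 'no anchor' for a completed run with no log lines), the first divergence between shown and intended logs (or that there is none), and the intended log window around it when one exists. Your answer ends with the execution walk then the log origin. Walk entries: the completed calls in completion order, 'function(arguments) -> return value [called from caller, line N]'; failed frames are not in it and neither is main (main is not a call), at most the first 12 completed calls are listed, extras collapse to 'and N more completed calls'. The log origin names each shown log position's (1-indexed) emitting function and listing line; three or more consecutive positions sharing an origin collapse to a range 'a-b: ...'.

Answer: the defect is in rate_window at line 29.
The tell: At log position 8 the runs split — shown 'scan_readings: inputs 2 and 34', but the working version logs 'scan_readings: inputs 34 and 2'.
Call chain: main.
First divergence: position 8 — shown 'scan_readings: inputs 2 and 34', intended 'scan_readings: inputs 34 and 2'.
Intended log window:
  6: leaving probe_limits with 2
  7: stage values: 34 and 2
  8: scan_readings: inputs 34 and 2
  9: stage result 17
Execution walk:
  pick_anchor([4, 11, 7, 12]) -> 34  [called from rate_window, line 26]
  probe_limits([4, 11, 7, 12], 7) -> 2  [called from rate_window, line 27]
  scan_readings(2, 34) -> 0  [called from rate_window, line 29]
  rate_window([4, 11, 7, 12], 7) -> 0  [called from main, line 35]
Log origin:
  1: logged in main at line 34
  2: logged in rate_window at line 25
  3: logged in pick_anchor at line 2
  4: logged in pick_anchor at line 6
  5: logged in probe_limits at line 10
  6: logged in probe_limits at line 15
  7: logged in rate_window at line 28
  8: logged in scan_readings at line 19
  9: logged in main at line 36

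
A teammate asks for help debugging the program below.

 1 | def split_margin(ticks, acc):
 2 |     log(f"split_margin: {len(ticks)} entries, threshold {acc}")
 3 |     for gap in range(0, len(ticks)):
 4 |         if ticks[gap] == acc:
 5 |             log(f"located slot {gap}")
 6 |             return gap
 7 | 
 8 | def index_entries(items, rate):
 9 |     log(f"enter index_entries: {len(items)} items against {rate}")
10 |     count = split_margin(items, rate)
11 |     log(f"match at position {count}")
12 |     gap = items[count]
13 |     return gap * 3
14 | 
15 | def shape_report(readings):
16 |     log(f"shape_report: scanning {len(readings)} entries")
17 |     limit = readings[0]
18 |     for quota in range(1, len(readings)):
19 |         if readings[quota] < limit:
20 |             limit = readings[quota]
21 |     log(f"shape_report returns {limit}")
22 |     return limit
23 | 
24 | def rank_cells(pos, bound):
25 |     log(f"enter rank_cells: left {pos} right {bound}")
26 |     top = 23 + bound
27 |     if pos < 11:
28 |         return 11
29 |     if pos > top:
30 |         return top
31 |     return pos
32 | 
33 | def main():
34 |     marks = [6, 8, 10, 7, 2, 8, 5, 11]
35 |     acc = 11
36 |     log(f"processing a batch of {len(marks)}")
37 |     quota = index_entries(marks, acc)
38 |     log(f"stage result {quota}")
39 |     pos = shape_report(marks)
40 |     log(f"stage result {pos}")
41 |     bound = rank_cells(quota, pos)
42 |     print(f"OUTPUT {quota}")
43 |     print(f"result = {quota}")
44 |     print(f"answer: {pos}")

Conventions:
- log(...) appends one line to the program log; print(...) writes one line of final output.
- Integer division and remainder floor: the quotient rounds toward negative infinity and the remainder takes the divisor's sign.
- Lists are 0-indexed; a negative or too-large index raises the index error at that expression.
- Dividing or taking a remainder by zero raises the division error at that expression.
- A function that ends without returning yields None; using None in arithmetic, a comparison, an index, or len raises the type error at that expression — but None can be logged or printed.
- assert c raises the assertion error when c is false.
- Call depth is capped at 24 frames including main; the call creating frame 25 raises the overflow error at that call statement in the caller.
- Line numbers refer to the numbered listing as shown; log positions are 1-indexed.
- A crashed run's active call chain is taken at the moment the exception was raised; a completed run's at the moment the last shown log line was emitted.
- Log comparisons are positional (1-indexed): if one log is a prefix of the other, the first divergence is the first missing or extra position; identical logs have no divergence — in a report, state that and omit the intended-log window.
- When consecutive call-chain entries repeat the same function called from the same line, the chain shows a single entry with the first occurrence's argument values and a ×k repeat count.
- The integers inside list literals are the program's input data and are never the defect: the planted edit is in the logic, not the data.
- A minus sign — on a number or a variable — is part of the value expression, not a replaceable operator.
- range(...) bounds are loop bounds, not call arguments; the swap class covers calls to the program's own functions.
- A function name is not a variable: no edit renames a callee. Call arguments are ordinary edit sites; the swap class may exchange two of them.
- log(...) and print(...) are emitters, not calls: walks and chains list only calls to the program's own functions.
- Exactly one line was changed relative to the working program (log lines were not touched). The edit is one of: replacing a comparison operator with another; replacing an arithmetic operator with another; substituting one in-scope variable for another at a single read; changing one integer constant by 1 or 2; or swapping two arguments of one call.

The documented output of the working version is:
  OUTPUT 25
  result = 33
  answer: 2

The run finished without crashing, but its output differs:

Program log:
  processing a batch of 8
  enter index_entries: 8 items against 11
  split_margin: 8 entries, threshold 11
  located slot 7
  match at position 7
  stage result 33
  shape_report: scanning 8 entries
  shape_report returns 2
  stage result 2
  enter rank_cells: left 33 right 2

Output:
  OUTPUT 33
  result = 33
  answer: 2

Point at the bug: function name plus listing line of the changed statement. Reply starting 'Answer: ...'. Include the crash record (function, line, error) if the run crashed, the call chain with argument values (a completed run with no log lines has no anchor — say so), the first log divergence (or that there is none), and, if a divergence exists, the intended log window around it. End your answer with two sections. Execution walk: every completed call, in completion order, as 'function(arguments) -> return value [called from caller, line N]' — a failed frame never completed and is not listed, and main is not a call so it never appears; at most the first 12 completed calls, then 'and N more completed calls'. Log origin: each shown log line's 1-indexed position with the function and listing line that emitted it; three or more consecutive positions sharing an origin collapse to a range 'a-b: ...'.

Answer: the defect is in main at line 42.
Key observation: Every logged value matches the working version; the printed result is what differs.
Call chain: main -> rank_cells(33, 2) (called at line 41).
First divergence: none — the logs agree in full.
Execution walk:
  split_margin([6, 8, 10, 7, 2, 8, 5, 11], 11) -> 7  [called from index_entries, line 10]
  index_entries([6, 8, 10, 7, 2, 8, 5, 11], 11) -> 33  [called from main, line 37]
  shape_report([6, 8, 10, 7, 2, 8, 5, 11]) -> 2  [called from main, line 39]
  rank_cells(33, 2) -> 25  [called from main, line 41]
Log line origins:
  1: emitted by main (line 36)
  2: emitted by index_entries (line 9)
  3: emitted by split_margin (line 2)
  4: emitted by split_margin (line 5)
  5: emitted by index_entries (line 11)
  6: emitted by main (line 38)
  7: emitted by shape_report (line 16)
  8: emitted by shape_report (line 21)
  9: emitted by main (line 40)
  10: emitted by rank_cells (line 25)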